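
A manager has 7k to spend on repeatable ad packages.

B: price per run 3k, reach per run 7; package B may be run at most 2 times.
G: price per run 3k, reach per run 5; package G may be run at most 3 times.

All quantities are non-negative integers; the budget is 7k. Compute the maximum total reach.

14

B has the best ratio (7/3); taking only B gives at most 2×7 = 14 (stopped by the price limit).
Optimal: 2×B: price 6 ≤ 7, reach 2·7 = 14.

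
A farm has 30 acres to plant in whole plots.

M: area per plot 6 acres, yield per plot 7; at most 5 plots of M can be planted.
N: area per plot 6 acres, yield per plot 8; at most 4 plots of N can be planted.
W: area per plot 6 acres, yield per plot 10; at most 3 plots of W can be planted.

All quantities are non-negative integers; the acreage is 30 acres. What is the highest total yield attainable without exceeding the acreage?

46

1×M, 1×N, and 3×W: area 30 ≤ 30, yield 1·7 + 1·8 + 3·10 = 45.
2×N and 3×W: area 30 ≤ 30, yield 2·8 + 3·10 = 46.
Best is 46.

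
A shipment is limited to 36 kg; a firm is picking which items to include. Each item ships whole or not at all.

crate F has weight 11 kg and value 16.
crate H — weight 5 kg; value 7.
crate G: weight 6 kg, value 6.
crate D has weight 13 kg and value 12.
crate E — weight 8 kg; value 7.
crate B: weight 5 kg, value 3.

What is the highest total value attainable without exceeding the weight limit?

41

Take crate F, crate H, crate G, and crate D: weight 11 + 5 + 6 + 13 = 35 ≤ 36, value 16 + 7 + 6 + 12 = 41.
No other feasible combination does better.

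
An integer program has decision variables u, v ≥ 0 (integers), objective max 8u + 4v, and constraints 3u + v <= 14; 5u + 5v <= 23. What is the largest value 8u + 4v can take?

The continuous relaxation peaks at (4.6, 0) with value 36.80; rounding to a feasible lattice point costs some objective.
(u,v)=(4,0): 3·4+1·0=12≤14, 5·4+5·0=20≤23, objective 32.
(u,v)=(3,1): 3·3+1·1=10≤14, 5·3+5·1=20≤23, objective 28.
No feasible integer point exceeds 32.

32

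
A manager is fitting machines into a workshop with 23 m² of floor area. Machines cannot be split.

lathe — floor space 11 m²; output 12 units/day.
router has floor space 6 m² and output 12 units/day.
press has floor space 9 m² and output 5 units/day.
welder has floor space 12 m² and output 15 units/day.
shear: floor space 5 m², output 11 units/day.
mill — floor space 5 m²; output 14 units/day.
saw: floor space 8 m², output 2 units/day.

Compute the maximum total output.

41

welder + shear + mill: floor space 12 + 5 + 5 = 22 ≤ 23, output 15 + 11 + 14 = 40.
lathe + router + mill: floor space 11 + 6 + 5 = 22 ≤ 23, output 12 + 12 + 14 = 38.
router + welder + mill: floor space 6 + 12 + 5 = 23 ≤ 23, output 12 + 15 + 14 = 41.
Best is router, welder, and mill with total output 41.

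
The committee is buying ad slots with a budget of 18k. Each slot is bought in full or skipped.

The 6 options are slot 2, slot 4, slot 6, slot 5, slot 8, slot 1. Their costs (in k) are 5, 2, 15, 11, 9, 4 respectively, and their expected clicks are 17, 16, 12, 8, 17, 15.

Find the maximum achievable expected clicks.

50

Take slot 2, slot 4, and slot 8: cost 5 + 2 + 9 = 16 ≤ 18, expected clicks 17 + 16 + 17 = 50.
No other feasible combination does better.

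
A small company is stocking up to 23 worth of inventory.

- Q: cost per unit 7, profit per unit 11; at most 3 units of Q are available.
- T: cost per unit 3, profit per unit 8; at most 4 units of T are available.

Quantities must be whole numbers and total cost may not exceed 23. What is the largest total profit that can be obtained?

46

This is a bounded integer knapsack.
T has the best ratio (8/3); taking only T gives at most 4×8 = 32 (stopped by the supply cap of 4).
Mixing does better — 2×Q and 3×T: cost 23 ≤ 23, profit 2·11 + 3·8 = 46.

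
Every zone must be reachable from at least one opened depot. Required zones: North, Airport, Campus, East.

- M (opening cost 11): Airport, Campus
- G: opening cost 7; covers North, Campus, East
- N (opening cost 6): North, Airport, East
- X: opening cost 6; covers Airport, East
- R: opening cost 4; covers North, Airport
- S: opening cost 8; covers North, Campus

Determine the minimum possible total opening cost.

11

The greedy cost-per-new-zone heuristic would pick N and G for 13, but a cheaper cover exists.
Choose G and R: together they cover North, Airport, Campus, East — every zone.
Total opening cost: 7 + 4 = 11.
No cover costs less than 11.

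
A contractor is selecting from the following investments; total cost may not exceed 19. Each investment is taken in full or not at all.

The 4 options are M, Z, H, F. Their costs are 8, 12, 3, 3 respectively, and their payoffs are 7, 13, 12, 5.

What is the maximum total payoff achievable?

30

Take Z, H, and F: cost 12 + 3 + 3 = 18 ≤ 19, payoff 13 + 12 + 5 = 30.
No other feasible combination does better.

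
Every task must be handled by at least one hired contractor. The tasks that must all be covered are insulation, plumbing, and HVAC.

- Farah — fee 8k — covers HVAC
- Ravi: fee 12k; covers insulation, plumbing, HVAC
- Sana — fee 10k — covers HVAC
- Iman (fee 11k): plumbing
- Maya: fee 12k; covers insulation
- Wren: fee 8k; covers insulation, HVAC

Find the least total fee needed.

Ravi alone covers insulation, plumbing, HVAC — every task.
Total fee: 12.

12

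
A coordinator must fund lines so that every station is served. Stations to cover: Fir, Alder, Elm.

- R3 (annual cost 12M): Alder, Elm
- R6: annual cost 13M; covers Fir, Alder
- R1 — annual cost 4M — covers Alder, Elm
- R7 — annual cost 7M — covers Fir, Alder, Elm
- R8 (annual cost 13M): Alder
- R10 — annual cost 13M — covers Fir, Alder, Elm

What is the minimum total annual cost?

R7 alone covers Fir, Alder, Elm — every station.
Total annual cost: 7.

7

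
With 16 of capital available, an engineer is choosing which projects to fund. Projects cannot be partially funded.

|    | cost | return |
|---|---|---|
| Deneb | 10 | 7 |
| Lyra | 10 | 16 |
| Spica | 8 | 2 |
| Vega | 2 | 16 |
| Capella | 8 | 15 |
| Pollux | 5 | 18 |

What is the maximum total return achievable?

49

Allowing fractional choices, the relaxed optimum would be about 50.6, but projects are indivisible.
Vega + Capella + Pollux: cost 2 + 8 + 5 = 15 ≤ 16, return 16 + 15 + 18 = 49.
Spica + Vega + Pollux: cost 8 + 2 + 5 = 15 ≤ 16, return 2 + 16 + 18 = 36.
Best is Vega, Capella, and Pollux with total return 49.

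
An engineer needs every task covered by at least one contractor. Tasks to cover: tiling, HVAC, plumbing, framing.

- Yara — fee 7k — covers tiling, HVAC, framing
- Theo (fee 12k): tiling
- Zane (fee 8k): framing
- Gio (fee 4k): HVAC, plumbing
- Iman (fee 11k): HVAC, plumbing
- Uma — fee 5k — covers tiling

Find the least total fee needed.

11

Choose Yara and Gio: together they cover tiling, HVAC, plumbing, framing — every task.
Total fee: 7 + 4 = 11.
No cover costs less than 11.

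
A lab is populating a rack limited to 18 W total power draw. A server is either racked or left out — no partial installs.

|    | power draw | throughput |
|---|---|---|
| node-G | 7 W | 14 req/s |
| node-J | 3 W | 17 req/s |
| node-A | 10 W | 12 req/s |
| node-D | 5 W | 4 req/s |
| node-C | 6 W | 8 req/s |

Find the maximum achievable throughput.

Take node-G, node-J, and node-C: power draw 7 + 3 + 6 = 16 ≤ 18, throughput 14 + 17 + 8 = 39.
No other feasible combination does better.

39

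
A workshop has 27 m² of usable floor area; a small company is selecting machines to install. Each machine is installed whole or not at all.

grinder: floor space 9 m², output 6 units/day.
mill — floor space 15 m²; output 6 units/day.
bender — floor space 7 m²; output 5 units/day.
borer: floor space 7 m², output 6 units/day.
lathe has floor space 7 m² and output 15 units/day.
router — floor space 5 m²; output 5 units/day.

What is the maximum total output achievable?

Treat it as a binary knapsack problem.
Allowing fractional choices, the relaxed optimum would be about 31.7, but machines are indivisible.
grinder + borer + lathe: floor space 9 + 7 + 7 = 23 ≤ 27, output 6 + 6 + 15 = 27.
bender + borer + lathe + router: floor space 7 + 7 + 7 + 5 = 26 ≤ 27, output 5 + 6 + 15 + 5 = 31.
borer + lathe + router: floor space 7 + 7 + 5 = 19 ≤ 27, output 6 + 15 + 5 = 26.
Best is bender, borer, lathe, and router with total output 31.

31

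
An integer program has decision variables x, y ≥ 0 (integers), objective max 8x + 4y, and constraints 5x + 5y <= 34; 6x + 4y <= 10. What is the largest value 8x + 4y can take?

12

(x,y)=(1,1) is feasible, giving 12.
(x,y)=(0,2) is feasible, giving 8.
(x,y)=(1,0) is feasible, giving 8.
No feasible integer point exceeds 12.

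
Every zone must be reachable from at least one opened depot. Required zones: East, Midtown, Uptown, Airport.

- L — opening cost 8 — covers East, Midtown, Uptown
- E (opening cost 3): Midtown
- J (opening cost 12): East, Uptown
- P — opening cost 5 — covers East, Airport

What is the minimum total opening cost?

This is an integer covering problem.
The greedy cost-per-new-zone heuristic would pick P, E, and L for 16, but a cheaper cover exists.
Choose L and P: together they cover East, Midtown, Uptown, Airport — every zone.
Total opening cost: 8 + 5 = 13.
No cover costs less than 13.

13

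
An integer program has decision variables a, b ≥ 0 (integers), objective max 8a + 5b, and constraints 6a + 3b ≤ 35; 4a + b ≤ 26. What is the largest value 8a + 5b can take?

(a,b)=(0,11) is feasible, giving 55.
(a,b)=(0,10) is feasible, giving 50.
No feasible integer point exceeds 55.

55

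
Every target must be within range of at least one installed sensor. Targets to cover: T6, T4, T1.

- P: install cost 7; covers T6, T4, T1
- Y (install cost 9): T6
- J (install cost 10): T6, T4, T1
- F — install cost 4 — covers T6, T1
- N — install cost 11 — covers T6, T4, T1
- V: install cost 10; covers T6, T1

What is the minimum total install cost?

The greedy cost-per-new-target heuristic would pick F and P for 11, but a cheaper cover exists.
P alone covers T6, T4, T1 — every target.
Total install cost: 7.
No cover costs less than 7.

7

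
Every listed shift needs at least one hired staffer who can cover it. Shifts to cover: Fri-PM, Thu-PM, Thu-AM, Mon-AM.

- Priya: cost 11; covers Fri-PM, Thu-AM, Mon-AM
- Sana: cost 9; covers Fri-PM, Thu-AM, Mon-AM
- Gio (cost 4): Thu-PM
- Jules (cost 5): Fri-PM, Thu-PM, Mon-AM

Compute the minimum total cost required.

The greedy cost-per-new-shift heuristic would pick Jules and Sana for 14, but a cheaper cover exists.
Choose Sana and Gio: together they cover Fri-PM, Thu-PM, Thu-AM, Mon-AM — every shift.
Total cost: 9 + 4 = 13.
No cover costs less than 13.

13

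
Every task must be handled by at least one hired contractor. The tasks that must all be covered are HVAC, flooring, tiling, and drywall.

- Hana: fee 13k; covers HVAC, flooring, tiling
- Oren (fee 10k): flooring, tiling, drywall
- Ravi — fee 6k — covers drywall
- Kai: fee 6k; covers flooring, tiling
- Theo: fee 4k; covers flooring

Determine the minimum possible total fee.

19

This is a weighted set-cover instance.
The greedy cost-per-new-task heuristic would pick Kai, Ravi, and Hana for 25, but a cheaper cover exists.
Choose Hana and Ravi: together they cover HVAC, flooring, tiling, drywall — every task.
Total fee: 13 + 6 = 19.
No cover costs less than 19.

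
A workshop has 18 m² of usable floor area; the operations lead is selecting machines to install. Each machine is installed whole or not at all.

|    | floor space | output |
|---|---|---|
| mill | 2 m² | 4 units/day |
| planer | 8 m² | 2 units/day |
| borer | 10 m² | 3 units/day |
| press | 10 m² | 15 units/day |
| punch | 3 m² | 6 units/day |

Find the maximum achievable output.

This is a 0-1 knapsack instance.
Take mill, press, and punch: floor space 2 + 10 + 3 = 15 ≤ 18, output 4 + 15 + 6 = 25.
No other feasible combination does better.

25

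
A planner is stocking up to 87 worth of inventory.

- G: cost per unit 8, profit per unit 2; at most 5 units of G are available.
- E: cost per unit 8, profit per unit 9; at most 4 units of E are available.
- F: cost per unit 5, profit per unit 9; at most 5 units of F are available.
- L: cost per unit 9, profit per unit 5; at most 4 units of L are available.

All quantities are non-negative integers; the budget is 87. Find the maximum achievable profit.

96

F has the best ratio (9/5); taking only F gives at most 5×9 = 45 (stopped by the supply cap of 5).
Mixing does better — 4×E, 5×F, and 3×L: cost 84 ≤ 87, profit 4·9 + 5·9 + 3·5 = 96.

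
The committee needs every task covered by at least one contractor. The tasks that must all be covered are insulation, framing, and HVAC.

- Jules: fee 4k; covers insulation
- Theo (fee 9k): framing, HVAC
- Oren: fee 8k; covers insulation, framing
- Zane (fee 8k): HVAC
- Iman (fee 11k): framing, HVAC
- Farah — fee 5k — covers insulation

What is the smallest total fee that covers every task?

Choose Jules and Theo: together they cover insulation, framing, HVAC — every task.
Total fee: 4 + 9 = 13.

13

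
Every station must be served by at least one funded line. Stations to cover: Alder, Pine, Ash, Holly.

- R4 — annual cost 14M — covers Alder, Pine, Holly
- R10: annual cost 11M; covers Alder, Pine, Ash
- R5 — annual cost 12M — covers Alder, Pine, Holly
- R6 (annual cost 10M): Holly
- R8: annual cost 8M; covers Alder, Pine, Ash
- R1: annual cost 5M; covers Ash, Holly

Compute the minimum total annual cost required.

13

Choose R8 and R1: together they cover Alder, Pine, Ash, Holly — every station.
Total annual cost: 8 + 5 = 13.
No cover costs less than 13.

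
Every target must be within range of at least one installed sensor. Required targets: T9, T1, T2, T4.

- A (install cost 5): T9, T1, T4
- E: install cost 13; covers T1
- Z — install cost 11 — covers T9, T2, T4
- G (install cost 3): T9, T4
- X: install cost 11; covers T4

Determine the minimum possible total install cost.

This is a weighted set-cover instance.
The greedy cost-per-new-target heuristic would pick G, A, and Z for 19, but a cheaper cover exists.
Choose A and Z: together they cover T9, T1, T2, T4 — every target.
Total install cost: 5 + 11 = 16.
No cover costs less than 16.

16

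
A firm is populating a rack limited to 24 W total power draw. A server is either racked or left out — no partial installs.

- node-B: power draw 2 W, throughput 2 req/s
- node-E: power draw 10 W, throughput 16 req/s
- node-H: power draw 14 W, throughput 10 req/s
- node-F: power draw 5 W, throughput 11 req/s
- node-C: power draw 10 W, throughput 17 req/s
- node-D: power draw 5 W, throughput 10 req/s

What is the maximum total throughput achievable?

Take node-B, node-F, node-C, and node-D: power draw 2 + 5 + 10 + 5 = 22 ≤ 24, throughput 2 + 11 + 17 + 10 = 40.
No other feasible combination does better.

40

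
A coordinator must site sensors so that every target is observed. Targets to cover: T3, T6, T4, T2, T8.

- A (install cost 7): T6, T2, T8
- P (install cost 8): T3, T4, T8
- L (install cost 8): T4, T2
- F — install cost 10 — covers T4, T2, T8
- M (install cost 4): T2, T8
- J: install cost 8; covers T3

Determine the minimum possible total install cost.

15

This is an integer covering problem.
The greedy cost-per-new-target heuristic would pick M, P, and A for 19, but a cheaper cover exists.
Choose A and P: together they cover T3, T6, T4, T2, T8 — every target.
Total install cost: 7 + 8 = 15.
No cover costs less than 15.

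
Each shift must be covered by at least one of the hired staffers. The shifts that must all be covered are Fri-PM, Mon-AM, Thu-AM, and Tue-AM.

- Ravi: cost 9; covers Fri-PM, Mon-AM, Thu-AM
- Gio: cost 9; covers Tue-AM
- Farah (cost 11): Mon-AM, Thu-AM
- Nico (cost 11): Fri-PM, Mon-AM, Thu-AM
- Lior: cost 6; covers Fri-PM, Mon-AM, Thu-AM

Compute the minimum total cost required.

Choose Gio and Lior: together they cover Fri-PM, Mon-AM, Thu-AM, Tue-AM — every shift.
Total cost: 9 + 6 = 15.
No cover costs less than 15.

15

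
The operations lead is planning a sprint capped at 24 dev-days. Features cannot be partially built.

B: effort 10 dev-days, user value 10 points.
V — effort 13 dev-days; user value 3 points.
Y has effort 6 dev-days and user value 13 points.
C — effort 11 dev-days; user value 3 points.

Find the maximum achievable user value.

This is an integer program with binary decision variables.
Allowing fractional choices, the relaxed optimum would be about 25.2, but features are indivisible.
V + Y: effort 13 + 6 = 19 ≤ 24, user value 3 + 13 = 16.
B + Y: effort 10 + 6 = 16 ≤ 24, user value 10 + 13 = 23.
Y + C: effort 6 + 11 = 17 ≤ 24, user value 13 + 3 = 16.
Best is B and Y with total user value 23.

23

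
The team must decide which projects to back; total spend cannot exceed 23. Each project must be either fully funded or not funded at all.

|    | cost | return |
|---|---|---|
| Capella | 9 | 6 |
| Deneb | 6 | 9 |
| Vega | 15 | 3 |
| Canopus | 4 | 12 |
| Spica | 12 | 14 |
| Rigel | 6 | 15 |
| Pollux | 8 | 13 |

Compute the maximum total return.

41

Allowing fractional choices, the relaxed optimum would be about 47.5, but projects are indivisible.
Canopus + Rigel + Pollux: cost 4 + 6 + 8 = 18 ≤ 23, return 12 + 15 + 13 = 40.
Canopus + Spica + Rigel: cost 4 + 12 + 6 = 22 ≤ 23, return 12 + 14 + 15 = 41.
Best is Canopus, Spica, and Rigel with total return 41.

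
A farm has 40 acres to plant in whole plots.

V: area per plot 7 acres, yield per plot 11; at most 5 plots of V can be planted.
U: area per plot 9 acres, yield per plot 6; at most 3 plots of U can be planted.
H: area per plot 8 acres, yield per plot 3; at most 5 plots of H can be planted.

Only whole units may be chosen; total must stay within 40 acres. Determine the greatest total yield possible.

55

Take 5×V: area 35 ≤ 40, yield 5·11 = 55.
V has the best ratio (11/7) and is taken to its limit of 5; remaining capacity is filled optimally with the others.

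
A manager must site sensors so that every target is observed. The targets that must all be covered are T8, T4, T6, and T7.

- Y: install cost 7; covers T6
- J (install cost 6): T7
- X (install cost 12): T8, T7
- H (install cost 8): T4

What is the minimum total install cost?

27

The greedy cost-per-new-target heuristic would pick J, Y, H, and X for 33, but a cheaper cover exists.
Choose Y, X, and H: together they cover T8, T4, T6, T7 — every target.
Total install cost: 7 + 12 + 8 = 27.
No cover costs less than 27.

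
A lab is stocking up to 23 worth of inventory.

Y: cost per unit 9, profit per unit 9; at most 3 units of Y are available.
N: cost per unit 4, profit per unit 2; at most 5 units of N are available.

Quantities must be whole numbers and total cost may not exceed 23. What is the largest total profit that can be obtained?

20

Y has the best ratio (9/9); taking only Y gives at most 2×9 = 18 (stopped by the cost limit).
Mixing does better — 2×Y and 1×N: cost 22 ≤ 23, profit 2·9 + 1·2 = 20.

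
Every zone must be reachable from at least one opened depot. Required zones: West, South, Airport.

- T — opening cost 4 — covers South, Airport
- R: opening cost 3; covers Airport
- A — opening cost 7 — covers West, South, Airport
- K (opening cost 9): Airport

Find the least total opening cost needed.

This is a weighted set-cover instance.
The greedy cost-per-new-zone heuristic would pick T and A for 11, but a cheaper cover exists.
A alone covers West, South, Airport — every zone.
Total opening cost: 7.
No cover costs less than 7.

7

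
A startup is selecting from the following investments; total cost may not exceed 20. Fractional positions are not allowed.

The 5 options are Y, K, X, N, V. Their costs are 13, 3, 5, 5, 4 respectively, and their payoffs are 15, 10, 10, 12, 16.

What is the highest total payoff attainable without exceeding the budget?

Allowing fractional choices, the relaxed optimum would be about 51.5, but investments are indivisible.
Y + K + V: cost 13 + 3 + 4 = 20 ≤ 20, payoff 15 + 10 + 16 = 41.
K + X + N + V: cost 3 + 5 + 5 + 4 = 17 ≤ 20, payoff 10 + 10 + 12 + 16 = 48.
Best is K, X, N, and V with total payoff 48.

48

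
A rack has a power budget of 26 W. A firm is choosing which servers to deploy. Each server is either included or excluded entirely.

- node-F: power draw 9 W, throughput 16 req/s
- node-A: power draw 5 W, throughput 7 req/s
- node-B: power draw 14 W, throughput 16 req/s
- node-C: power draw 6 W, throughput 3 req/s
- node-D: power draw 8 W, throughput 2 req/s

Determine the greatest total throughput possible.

32

This is a 0-1 knapsack instance.
Allowing fractional choices, the relaxed optimum would be about 36.7, but servers are indivisible.
node-F + node-B: power draw 9 + 14 = 23 ≤ 26, throughput 16 + 16 = 32.
node-F + node-A + node-C: power draw 9 + 5 + 6 = 20 ≤ 26, throughput 16 + 7 + 3 = 26.
Best is node-F and node-B with total throughput 32.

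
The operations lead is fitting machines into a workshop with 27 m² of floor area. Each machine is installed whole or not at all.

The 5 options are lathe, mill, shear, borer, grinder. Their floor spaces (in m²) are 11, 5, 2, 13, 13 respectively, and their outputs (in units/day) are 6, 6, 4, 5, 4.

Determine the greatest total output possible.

Allowing fractional choices, the relaxed optimum would be about 19.5, but machines are indivisible.
mill + shear + borer: floor space 5 + 2 + 13 = 20 ≤ 27, output 6 + 4 + 5 = 15.
lathe + mill + shear: floor space 11 + 5 + 2 = 18 ≤ 27, output 6 + 6 + 4 = 16.
Best is lathe, mill, and shear with total output 16.

16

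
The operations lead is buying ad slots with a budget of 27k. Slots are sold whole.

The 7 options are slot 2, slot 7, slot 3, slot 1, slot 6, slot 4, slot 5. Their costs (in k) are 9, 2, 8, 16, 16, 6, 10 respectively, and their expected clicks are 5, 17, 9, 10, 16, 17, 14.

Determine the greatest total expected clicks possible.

57

This is an integer program with binary decision variables.
slot 7 + slot 3 + slot 4 + slot 5: cost 2 + 8 + 6 + 10 = 26 ≤ 27, expected clicks 17 + 9 + 17 + 14 = 57.
slot 2 + slot 7 + slot 4 + slot 5: cost 9 + 2 + 6 + 10 = 27 ≤ 27, expected clicks 5 + 17 + 17 + 14 = 53.
slot 7 + slot 6 + slot 4: cost 2 + 16 + 6 = 24 ≤ 27, expected clicks 17 + 16 + 17 = 50.
Best is slot 7, slot 3, slot 4, and slot 5 with total expected clicks 57.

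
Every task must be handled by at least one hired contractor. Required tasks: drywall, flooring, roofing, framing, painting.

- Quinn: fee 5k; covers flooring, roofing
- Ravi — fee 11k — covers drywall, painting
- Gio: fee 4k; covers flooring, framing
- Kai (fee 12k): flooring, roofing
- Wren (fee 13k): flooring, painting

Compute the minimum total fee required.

20

Choose Quinn, Ravi, and Gio: together they cover drywall, flooring, roofing, framing, painting — every task.
Total fee: 5 + 11 + 4 = 20.
No cover costs less than 20.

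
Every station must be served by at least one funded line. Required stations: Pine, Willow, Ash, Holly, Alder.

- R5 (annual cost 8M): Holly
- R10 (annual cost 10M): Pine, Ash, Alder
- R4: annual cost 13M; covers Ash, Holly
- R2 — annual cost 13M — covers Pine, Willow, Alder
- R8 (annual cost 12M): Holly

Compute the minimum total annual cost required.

This is a weighted set-cover instance.
The greedy cost-per-new-station heuristic would pick R10, R5, and R2 for 31, but a cheaper cover exists.
Choose R4 and R2: together they cover Pine, Willow, Ash, Holly, Alder — every station.
Total annual cost: 13 + 13 = 26.
No cover costs less than 26.

26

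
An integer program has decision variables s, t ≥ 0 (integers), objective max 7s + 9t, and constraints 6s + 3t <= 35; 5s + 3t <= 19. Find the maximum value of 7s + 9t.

54

Relaxing integrality, the LP optimum is 57.00 at (s,t) = (0, 6.33), which is not an integer point.
(s,t)=(0,6): 6·0+3·6=18≤35, 5·0+3·6=18≤19, objective 54.
(s,t)=(0,5): 6·0+3·5=15≤35, 5·0+3·5=15≤19, objective 45.
The best lattice point is (0,6), giving 54.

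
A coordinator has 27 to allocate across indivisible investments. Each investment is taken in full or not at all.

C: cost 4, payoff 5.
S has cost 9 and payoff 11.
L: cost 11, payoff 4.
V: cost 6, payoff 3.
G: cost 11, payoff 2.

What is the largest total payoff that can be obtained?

20

This is an integer program with binary decision variables.
C + S + L: cost 4 + 9 + 11 = 24 ≤ 27, payoff 5 + 11 + 4 = 20.
C + S + V: cost 4 + 9 + 6 = 19 ≤ 27, payoff 5 + 11 + 3 = 19.
Best is C, S, and L with total payoff 20.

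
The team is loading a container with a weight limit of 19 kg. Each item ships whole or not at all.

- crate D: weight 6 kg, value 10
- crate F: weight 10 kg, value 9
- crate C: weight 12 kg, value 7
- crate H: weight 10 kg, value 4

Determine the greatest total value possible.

Allowing fractional choices, the relaxed optimum would be about 20.8, but items are indivisible.
crate D + crate F: weight 6 + 10 = 16 ≤ 19, value 10 + 9 = 19.
crate D + crate C: weight 6 + 12 = 18 ≤ 19, value 10 + 7 = 17.
Best is crate D and crate F with total value 19.

19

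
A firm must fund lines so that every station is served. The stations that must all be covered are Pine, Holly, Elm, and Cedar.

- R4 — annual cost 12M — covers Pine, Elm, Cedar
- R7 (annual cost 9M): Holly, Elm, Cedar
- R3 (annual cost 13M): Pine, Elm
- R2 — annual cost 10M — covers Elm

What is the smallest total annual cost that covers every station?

Choose R4 and R7: together they cover Pine, Holly, Elm, Cedar — every station.
Total annual cost: 12 + 9 = 21.
No cover costs less than 21.

21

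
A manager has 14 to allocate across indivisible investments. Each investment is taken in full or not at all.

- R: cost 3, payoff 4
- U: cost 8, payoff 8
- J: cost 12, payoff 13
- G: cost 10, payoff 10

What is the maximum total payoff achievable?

Take R and G: cost 3 + 10 = 13 ≤ 14, payoff 4 + 10 = 14.
No other feasible combination does better.

14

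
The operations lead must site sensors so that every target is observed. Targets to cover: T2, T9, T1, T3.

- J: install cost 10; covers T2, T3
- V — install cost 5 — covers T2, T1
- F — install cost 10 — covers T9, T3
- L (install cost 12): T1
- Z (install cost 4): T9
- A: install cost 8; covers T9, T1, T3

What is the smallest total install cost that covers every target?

13

Choose V and A: together they cover T2, T9, T1, T3 — every target.
Total install cost: 5 + 8 = 13.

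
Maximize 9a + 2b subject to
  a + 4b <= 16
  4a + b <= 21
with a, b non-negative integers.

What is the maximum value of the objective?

(a,b)=(5,1): 1·5+4·1=9≤16, 4·5+1·1=21≤21, objective 47.
(a,b)=(5,0): 1·5+4·0=5≤16, 4·5+1·0=20≤21, objective 45.
(a,b)=(4,2): 1·4+4·2=12≤16, 4·4+1·2=18≤21, objective 40.
Maximum is 47 at (a,b)=(5,1).

47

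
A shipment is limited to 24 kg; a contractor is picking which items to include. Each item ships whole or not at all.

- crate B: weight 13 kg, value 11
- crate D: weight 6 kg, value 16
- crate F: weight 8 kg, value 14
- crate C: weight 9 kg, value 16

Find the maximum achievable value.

Allowing fractional choices, the relaxed optimum would be about 46.8, but items are indivisible.
crate D + crate C: weight 6 + 9 = 15 ≤ 24, value 16 + 16 = 32.
crate D + crate F + crate C: weight 6 + 8 + 9 = 23 ≤ 24, value 16 + 14 + 16 = 46.
crate D + crate F: weight 6 + 8 = 14 ≤ 24, value 16 + 14 = 30.
Best is crate D, crate F, and crate C with total value 46.

46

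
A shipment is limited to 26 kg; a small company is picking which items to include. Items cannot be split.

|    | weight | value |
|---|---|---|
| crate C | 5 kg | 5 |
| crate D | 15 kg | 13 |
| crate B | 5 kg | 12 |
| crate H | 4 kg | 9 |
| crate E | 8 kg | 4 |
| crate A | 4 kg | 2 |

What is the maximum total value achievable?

34

Treat it as a binary knapsack problem.
Take crate D, crate B, and crate H: weight 15 + 5 + 4 = 24 ≤ 26, value 13 + 12 + 9 = 34.
No other feasible combination does better.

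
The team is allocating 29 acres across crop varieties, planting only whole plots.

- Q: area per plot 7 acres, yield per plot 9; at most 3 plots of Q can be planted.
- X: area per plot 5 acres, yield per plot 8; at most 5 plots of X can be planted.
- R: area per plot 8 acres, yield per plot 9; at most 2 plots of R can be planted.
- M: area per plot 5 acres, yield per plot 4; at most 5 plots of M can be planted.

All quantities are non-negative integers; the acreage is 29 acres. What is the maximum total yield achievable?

42

2×Q and 3×X: area 29 ≤ 29, yield 2·9 + 3·8 = 42.
4×X and 1×R: area 28 ≤ 29, yield 4·8 + 1·9 = 41.
Best is 42.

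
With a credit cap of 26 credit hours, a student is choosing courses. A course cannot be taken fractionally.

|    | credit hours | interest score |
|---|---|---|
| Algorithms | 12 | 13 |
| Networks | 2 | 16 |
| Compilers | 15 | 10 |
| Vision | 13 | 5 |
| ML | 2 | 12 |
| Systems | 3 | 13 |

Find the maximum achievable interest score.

Allowing fractional choices, the relaxed optimum would be about 58.7, but courses are indivisible.
Networks + Compilers + ML + Systems: credit hours 2 + 15 + 2 + 3 = 22 ≤ 26, interest score 16 + 10 + 12 + 13 = 51.
Networks + Vision + ML + Systems: credit hours 2 + 13 + 2 + 3 = 20 ≤ 26, interest score 16 + 5 + 12 + 13 = 46.
Algorithms + Networks + ML + Systems: credit hours 12 + 2 + 2 + 3 = 19 ≤ 26, interest score 13 + 16 + 12 + 13 = 54.
Best is Algorithms, Networks, ML, and Systems with total interest score 54.

54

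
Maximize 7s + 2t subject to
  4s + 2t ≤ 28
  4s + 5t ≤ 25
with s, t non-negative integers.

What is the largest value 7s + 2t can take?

Relaxing integrality, the LP optimum is 43.75 at (s,t) = (6.25, 0), which is not an integer point.
(s,t)=(6,0): 4·6+2·0=24≤28, 4·6+5·0=24≤25, objective 42.
(s,t)=(5,1): 4·5+2·1=22≤28, 4·5+5·1=25≤25, objective 37.
Maximum is 42 at (s,t)=(6,0).

42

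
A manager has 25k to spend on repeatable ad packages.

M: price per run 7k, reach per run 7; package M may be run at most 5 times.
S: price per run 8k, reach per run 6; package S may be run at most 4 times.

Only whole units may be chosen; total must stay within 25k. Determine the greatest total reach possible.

M has the best ratio (7/7); taking only M gives at most 3×7 = 21 (stopped by the price limit).
Optimal: 3×M: price 21 ≤ 25, reach 3·7 = 21.

21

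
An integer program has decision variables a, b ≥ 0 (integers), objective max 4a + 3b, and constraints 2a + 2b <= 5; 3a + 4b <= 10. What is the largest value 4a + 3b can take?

8

The continuous relaxation peaks at (2.5, 0) with value 10.00; rounding to a feasible lattice point costs some objective.
(a,b)=(2,0) is feasible, giving 8.
(a,b)=(1,1) is feasible, giving 7.
The best lattice point is (2,0), giving 8.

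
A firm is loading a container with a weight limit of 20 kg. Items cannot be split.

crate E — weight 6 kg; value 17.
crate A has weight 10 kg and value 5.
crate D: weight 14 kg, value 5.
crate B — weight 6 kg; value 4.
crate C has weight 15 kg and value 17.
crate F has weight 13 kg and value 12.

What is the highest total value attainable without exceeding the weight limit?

29

Treat it as a binary knapsack problem.
Allowing fractional choices, the relaxed optimum would be about 32.9, but items are indivisible.
crate E + crate F: weight 6 + 13 = 19 ≤ 20, value 17 + 12 = 29.
crate E + crate A: weight 6 + 10 = 16 ≤ 20, value 17 + 5 = 22.
Best is crate E and crate F with total value 29.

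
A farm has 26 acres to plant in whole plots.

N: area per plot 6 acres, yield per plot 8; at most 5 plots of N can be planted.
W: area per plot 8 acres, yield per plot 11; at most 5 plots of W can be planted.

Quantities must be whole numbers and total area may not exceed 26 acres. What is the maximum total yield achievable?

This is a bounded integer knapsack.
W has the best ratio (11/8); taking only W gives at most 3×11 = 33 (stopped by the area limit).
Mixing does better — 3×N and 1×W: area 26 ≤ 26, yield 3·8 + 1·11 = 35.

35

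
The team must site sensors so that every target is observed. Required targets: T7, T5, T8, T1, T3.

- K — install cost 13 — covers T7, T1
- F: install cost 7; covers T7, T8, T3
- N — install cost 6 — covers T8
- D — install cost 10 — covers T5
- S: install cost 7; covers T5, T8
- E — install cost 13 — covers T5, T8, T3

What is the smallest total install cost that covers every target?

26

The greedy cost-per-new-target heuristic would pick F, S, and K for 27, but a cheaper cover exists.
Choose K and E: together they cover T7, T5, T8, T1, T3 — every target.
Total install cost: 13 + 13 = 26.
No cover costs less than 26.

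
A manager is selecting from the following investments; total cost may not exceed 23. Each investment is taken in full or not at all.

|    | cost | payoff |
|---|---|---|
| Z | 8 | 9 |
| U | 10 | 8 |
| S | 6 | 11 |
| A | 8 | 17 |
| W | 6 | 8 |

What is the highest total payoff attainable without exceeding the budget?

This is a 0-1 knapsack instance.
S + A + W: cost 6 + 8 + 6 = 20 ≤ 23, payoff 11 + 17 + 8 = 36.
Z + A + W: cost 8 + 8 + 6 = 22 ≤ 23, payoff 9 + 17 + 8 = 34.
Z + S + A: cost 8 + 6 + 8 = 22 ≤ 23, payoff 9 + 11 + 17 = 37.
Best is Z, S, and A with total payoff 37.

37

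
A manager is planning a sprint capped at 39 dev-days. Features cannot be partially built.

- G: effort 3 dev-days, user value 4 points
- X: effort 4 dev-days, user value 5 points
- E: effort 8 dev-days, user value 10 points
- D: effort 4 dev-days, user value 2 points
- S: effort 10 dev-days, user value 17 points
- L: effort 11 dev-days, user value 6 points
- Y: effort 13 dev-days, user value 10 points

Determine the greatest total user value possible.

Allowing fractional choices, the relaxed optimum would be about 46.5, but features are indivisible.
G + X + E + S + Y: effort 3 + 4 + 8 + 10 + 13 = 38 ≤ 39, user value 4 + 5 + 10 + 17 + 10 = 46.
X + E + D + S + Y: effort 4 + 8 + 4 + 10 + 13 = 39 ≤ 39, user value 5 + 10 + 2 + 17 + 10 = 44.
Best is G, X, E, S, and Y with total user value 46.

46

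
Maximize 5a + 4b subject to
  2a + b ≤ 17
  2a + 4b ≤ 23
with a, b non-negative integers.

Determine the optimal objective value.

44

(a,b)=(8,1): 2·8+1·1=17≤17, 2·8+4·1=20≤23, objective 44.
(a,b)=(7,2): 2·7+1·2=16≤17, 2·7+4·2=22≤23, objective 43.
(a,b)=(8,0): 2·8+1·0=16≤17, 2·8+4·0=16≤23, objective 40.
(a,b)=(7,1): 2·7+1·1=15≤17, 2·7+4·1=18≤23, objective 39.
Maximum is 44 at (a,b)=(8,1).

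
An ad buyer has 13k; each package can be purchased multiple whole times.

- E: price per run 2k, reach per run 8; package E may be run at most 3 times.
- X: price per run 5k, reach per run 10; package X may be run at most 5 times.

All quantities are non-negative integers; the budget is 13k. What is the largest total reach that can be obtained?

Take 3×E and 1×X: price 11 ≤ 13, reach 3·8 + 1·10 = 34.
E has the best ratio (8/2) and is taken to its limit of 3; remaining capacity is filled optimally with the others.

34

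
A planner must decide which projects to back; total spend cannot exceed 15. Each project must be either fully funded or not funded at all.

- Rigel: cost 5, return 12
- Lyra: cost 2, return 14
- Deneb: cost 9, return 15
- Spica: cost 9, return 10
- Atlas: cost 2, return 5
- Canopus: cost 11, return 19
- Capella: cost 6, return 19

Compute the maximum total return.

Rigel + Lyra + Atlas + Capella: cost 5 + 2 + 2 + 6 = 15 ≤ 15, return 12 + 14 + 5 + 19 = 50.
Rigel + Lyra + Capella: cost 5 + 2 + 6 = 13 ≤ 15, return 12 + 14 + 19 = 45.
Best is Rigel, Lyra, Atlas, and Capella with total return 50.

50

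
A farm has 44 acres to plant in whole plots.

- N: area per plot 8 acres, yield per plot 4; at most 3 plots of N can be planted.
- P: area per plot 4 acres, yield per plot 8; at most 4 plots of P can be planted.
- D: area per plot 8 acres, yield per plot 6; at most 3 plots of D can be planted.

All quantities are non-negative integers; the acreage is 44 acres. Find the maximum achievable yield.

50

Take 4×P and 3×D: area 40 ≤ 44, yield 4·8 + 3·6 = 50.
P has the best ratio (8/4) and is taken to its limit of 4; remaining capacity is filled optimally with the others.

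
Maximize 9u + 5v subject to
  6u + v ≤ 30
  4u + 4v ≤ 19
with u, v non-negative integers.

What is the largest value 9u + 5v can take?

The continuous relaxation peaks at (4.75, 0) with value 42.75; rounding to a feasible lattice point costs some objective.
(u,v)=(4,0) is feasible, giving 36.
(u,v)=(3,1) is feasible, giving 32.
(u,v)=(3,0) is feasible, giving 27.
No feasible integer point exceeds 36.

36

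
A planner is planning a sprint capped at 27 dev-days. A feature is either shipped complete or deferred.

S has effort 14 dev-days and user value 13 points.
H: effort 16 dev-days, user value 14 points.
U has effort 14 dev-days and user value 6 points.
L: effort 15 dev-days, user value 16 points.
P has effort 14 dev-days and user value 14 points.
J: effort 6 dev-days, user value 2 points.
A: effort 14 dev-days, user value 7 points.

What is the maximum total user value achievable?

18

This is a 0-1 knapsack instance.
Take L and J: effort 15 + 6 = 21 ≤ 27, user value 16 + 2 = 18.
No other feasible combination does better.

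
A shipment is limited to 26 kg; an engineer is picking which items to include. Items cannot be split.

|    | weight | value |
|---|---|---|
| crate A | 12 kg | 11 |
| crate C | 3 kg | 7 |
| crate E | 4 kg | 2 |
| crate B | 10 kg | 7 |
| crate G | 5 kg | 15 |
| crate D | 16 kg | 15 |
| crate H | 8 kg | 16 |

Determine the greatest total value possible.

This is a 0-1 knapsack instance.
crate C + crate E + crate G + crate H: weight 3 + 4 + 5 + 8 = 20 ≤ 26, value 7 + 2 + 15 + 16 = 40.
crate C + crate B + crate G + crate H: weight 3 + 10 + 5 + 8 = 26 ≤ 26, value 7 + 7 + 15 + 16 = 45.
crate A + crate G + crate H: weight 12 + 5 + 8 = 25 ≤ 26, value 11 + 15 + 16 = 42.
Best is crate C, crate B, crate G, and crate H with total value 45.

45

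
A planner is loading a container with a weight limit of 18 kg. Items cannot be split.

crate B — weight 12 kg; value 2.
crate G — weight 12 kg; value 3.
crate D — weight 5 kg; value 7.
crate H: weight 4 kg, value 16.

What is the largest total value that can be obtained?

Allowing fractional choices, the relaxed optimum would be about 25.2, but items are indivisible.
crate D + crate H: weight 5 + 4 = 9 ≤ 18, value 7 + 16 = 23.
crate G + crate H: weight 12 + 4 = 16 ≤ 18, value 3 + 16 = 19.
crate B + crate H: weight 12 + 4 = 16 ≤ 18, value 2 + 16 = 18.
Best is crate D and crate H with total value 23.

23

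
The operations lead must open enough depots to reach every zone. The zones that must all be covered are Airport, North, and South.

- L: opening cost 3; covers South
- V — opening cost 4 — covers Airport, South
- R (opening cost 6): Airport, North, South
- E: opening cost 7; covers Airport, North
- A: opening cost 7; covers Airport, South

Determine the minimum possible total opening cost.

6

The greedy cost-per-new-zone heuristic would pick V and R for 10, but a cheaper cover exists.
R alone covers Airport, North, South — every zone.
Total opening cost: 6.
No cover costs less than 6.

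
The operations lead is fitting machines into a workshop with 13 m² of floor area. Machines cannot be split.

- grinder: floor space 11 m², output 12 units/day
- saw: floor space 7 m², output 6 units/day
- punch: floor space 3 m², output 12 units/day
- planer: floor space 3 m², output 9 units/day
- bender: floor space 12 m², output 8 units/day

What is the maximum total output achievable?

This is a 0-1 knapsack instance.
saw + punch + planer: floor space 7 + 3 + 3 = 13 ≤ 13, output 6 + 12 + 9 = 27.
punch + planer: floor space 3 + 3 = 6 ≤ 13, output 12 + 9 = 21.
saw + punch: floor space 7 + 3 = 10 ≤ 13, output 6 + 12 = 18.
Best is saw, punch, and planer with total output 27.

27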